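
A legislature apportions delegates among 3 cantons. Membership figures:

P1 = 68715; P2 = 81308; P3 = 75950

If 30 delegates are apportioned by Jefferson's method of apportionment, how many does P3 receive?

10

Standard divisor 225973/30 ≈ 7532.433; standard quotas: P1 9.123, P2 10.794, P3 10.083.
Rounding down gives 9, 10, 10 = 29 seats, so the divisor must be adjusted.
With modified divisor 7100: modified quotas P1 9.678, P2 11.452, P3 10.697.
Rounding down: P1 9, P2 11, P3 10 (total 30).
P3 receives 10.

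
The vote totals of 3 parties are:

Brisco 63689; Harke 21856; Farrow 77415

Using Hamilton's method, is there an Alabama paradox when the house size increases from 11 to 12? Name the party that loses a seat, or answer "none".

At 11 seats: Brisco 4, Harke 2, Farrow 5.
At 12 seats: Brisco 5, Harke 1, Farrow 6.
Harke drops from 2 to 1.

Harke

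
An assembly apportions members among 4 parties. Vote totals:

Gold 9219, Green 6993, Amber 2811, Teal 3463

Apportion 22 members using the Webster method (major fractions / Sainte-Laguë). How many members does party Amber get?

3

Standard divisor 22486/22 ≈ 1022.091; standard quotas: Gold 9.020, Green 6.842, Amber 2.750, Teal 3.388.
Rounding to the nearest integer gives Gold 9, Green 7, Amber 3, Teal 3 — total 22, matching the house size, so no adjustment is needed.
Amber receives 3.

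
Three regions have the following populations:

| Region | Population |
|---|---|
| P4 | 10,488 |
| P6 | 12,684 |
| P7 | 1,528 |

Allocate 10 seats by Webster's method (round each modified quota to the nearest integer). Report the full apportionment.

P4 4; P6 5; P7 1

Standard divisor 24700/10 ≈ 2470; standard quotas: P4 4.246, P6 5.135, P7 0.619.
Rounding to the nearest integer gives P4 4, P6 5, P7 1 — total 10, matching the house size, so no adjustment is needed.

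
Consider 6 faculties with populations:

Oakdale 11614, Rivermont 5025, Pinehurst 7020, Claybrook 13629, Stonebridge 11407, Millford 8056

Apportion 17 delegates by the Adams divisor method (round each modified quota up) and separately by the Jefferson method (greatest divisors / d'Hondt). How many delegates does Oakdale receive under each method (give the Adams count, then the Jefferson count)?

3 and 4

Adams: Oakdale 3, Rivermont 2, Pinehurst 2, Claybrook 4, Stonebridge 3, Millford 3.
Jefferson: Oakdale 4, Rivermont 1, Pinehurst 2, Claybrook 4, Stonebridge 4, Millford 2.
Oakdale gets 3 under Adams and 4 under Jefferson.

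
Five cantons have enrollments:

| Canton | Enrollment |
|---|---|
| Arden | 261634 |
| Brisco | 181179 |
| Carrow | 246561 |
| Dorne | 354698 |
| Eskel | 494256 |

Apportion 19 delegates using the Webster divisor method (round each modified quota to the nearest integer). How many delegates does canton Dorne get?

Standard divisor 1538328/19 ≈ 80964.632; standard quotas: Arden 3.231, Brisco 2.238, Carrow 3.045, Dorne 4.381, Eskel 6.105.
Rounding to the nearest integer gives 3, 2, 3, 4, 6 = 18 seats, so the divisor must be adjusted.
With modified divisor 77400: modified quotas Arden 3.380, Brisco 2.341, Carrow 3.186, Dorne 4.583, Eskel 6.386.
Rounding to the nearest integer: Arden 3, Brisco 2, Carrow 3, Dorne 5, Eskel 6 (total 19).
Dorne receives 5.

5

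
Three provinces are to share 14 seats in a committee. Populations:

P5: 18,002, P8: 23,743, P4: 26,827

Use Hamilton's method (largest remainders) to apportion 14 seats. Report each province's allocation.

P5: 4, P8: 5, P4: 5

Standard divisor: 68572 ÷ 14 = 4898.
Standard quotas: P5 3.6754, P8 4.8475, P4 5.4771.
Lower quotas: P5 3, P8 4, P4 5 (sum 12, leaving 2 seats).
Remainders in descending order: P8 0.8475, P5 0.6754, P4 0.4771.
Largest remainders: P8, P5 receive the extra seats.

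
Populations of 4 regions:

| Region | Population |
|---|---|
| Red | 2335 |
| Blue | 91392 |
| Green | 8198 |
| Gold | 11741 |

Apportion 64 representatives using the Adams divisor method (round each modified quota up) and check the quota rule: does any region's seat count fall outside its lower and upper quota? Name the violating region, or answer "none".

Standard quotas: Red 1.315, Blue 51.459, Green 4.616, Gold 6.611.
Adams allocation: Red 2, Blue 50, Green 5, Gold 7.
Blue has quota 51.459 (lower 51, upper 52) but receives 50 — outside the quota interval.

Blue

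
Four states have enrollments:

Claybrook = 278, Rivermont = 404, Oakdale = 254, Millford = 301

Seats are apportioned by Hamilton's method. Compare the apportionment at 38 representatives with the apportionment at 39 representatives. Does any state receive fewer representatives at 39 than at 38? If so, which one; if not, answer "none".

At 38 seats: Claybrook 9, Rivermont 12, Oakdale 8, Millford 9.
At 39 seats: Claybrook 9, Rivermont 13, Oakdale 8, Millford 9.
No state's allocation decreased.

none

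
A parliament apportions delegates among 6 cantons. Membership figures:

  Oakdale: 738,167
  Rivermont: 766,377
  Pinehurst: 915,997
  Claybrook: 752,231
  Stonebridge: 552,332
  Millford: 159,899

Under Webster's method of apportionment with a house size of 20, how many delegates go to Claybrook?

4

Standard divisor 3885003/20 ≈ 194250.15; standard quotas: Oakdale 3.800, Rivermont 3.945, Pinehurst 4.716, Claybrook 3.872, Stonebridge 2.843, Millford 0.823.
Rounding to the nearest integer gives 4, 4, 5, 4, 3, 1 = 21 seats, so the divisor must be adjusted.
With modified divisor 207200: modified quotas Oakdale 3.563, Rivermont 3.699, Pinehurst 4.421, Claybrook 3.630, Stonebridge 2.666, Millford 0.772.
Rounding to the nearest integer: Oakdale 4, Rivermont 4, Pinehurst 4, Claybrook 4, Stonebridge 3, Millford 1 (total 20).
Claybrook receives 4.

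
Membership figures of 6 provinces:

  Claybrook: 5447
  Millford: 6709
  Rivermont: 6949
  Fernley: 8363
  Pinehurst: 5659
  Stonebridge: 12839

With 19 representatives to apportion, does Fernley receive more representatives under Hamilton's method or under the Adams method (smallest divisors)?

Hamilton: Claybrook 2, Millford 3, Rivermont 3, Fernley 4, Pinehurst 2, Stonebridge 5.
Adams: Claybrook 2, Millford 3, Rivermont 3, Fernley 3, Pinehurst 3, Stonebridge 5.
Fernley gets 4 under Hamilton and 3 under Adams.

Hamilton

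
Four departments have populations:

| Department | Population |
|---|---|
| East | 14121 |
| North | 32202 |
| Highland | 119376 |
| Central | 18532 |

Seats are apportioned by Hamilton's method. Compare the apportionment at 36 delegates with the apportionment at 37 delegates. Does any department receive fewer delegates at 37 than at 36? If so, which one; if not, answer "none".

none

At 36 seats: East 3, North 6, Highland 23, Central 4.
At 37 seats: East 3, North 6, Highland 24, Central 4.
No department's allocation decreased.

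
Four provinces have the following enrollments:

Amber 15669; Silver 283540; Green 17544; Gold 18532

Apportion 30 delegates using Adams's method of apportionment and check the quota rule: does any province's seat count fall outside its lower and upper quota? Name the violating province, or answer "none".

Standard quotas: Amber 1.402, Silver 25.370, Green 1.570, Gold 1.658.
Adams allocation: Amber 2, Silver 24, Green 2, Gold 2.
Silver has quota 25.370 (lower 25, upper 26) but receives 24 — outside the quota interval.

Silver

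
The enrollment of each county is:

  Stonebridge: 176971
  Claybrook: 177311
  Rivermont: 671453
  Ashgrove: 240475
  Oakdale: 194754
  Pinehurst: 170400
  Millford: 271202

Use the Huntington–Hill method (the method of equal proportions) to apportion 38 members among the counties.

With divisor 50429: modified quotas Stonebridge 3.509, Claybrook 3.516, Rivermont 13.315, Ashgrove 4.769, Oakdale 3.862, Pinehurst 3.379, Millford 5.378.
Geometric-mean thresholds: Stonebridge √(3·4)=3.464, Claybrook √(3·4)=3.464, Rivermont √(13·14)=13.491, Ashgrove √(4·5)=4.472, Oakdale √(3·4)=3.464, Pinehurst √(3·4)=3.464, Millford √(5·6)=5.477.
Each quota rounded against its threshold gives Stonebridge 4, Claybrook 4, Rivermont 13, Ashgrove 5, Oakdale 4, Pinehurst 3, Millford 5 (total 38).

Stonebridge 4, Claybrook 4, Rivermont 13, Ashgrove 5, Oakdale 4, Pinehurst 3, Millford 5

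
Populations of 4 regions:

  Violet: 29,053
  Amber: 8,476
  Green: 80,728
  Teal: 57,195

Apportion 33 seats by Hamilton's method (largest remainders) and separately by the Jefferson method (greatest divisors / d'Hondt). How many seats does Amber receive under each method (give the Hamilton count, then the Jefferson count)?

2 and 1

Hamilton: Violet 5, Amber 2, Green 15, Teal 11.
Jefferson: Violet 5, Amber 1, Green 16, Teal 11.
Amber gets 2 under Hamilton and 1 under Jefferson.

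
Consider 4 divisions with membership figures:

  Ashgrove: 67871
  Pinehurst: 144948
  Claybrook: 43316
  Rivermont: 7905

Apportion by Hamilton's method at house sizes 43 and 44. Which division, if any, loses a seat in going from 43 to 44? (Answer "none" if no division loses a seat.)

none

At 43 seats: Ashgrove 11, Pinehurst 24, Claybrook 7, Rivermont 1.
At 44 seats: Ashgrove 11, Pinehurst 24, Claybrook 7, Rivermont 2.
No division's allocation decreased.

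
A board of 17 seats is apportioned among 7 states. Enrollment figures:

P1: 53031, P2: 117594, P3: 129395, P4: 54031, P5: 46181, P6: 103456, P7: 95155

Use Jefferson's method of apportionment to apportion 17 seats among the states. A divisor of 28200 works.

With modified divisor 28200: modified quotas P1 1.881, P2 4.170, P3 4.588, P4 1.916, P5 1.638, P6 3.669, P7 3.374.
Rounding down: P1 1, P2 4, P3 4, P4 1, P5 1, P6 3, P7 3 (total 17).

P1=1, P2=4, P3=4, P4=1, P5=1, P6=3, P7=3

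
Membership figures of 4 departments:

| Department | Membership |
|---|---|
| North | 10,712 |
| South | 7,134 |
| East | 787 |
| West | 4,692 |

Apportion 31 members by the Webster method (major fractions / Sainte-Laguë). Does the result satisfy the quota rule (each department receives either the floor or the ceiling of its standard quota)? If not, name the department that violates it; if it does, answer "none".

none

Standard quotas: North 14.237, South 9.481, East 1.046, West 6.236.
Webster allocation: North 14, South 10, East 1, West 6.
Every allocation lies between the lower and upper quota.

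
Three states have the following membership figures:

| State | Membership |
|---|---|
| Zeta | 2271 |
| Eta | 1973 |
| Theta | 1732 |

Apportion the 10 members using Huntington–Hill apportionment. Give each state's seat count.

Zeta: 4, Eta: 3, Theta: 3

With divisor 613: modified quotas Zeta 3.705, Eta 3.219, Theta 2.825.
Geometric-mean thresholds: Zeta √(3·4)=3.464, Eta √(3·4)=3.464, Theta √(2·3)=2.449.
Each quota rounded against its threshold gives Zeta 4, Eta 3, Theta 3 (total 10).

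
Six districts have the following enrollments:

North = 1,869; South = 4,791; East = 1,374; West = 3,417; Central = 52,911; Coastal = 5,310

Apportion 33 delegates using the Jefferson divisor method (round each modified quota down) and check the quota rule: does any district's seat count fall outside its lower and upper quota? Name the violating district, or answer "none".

Central

Standard quotas: North 0.885, South 2.269, East 0.651, West 1.618, Central 25.061, Coastal 2.515.
Jefferson allocation: North 0, South 2, East 0, West 1, Central 28, Coastal 2.
Central has quota 25.061 (lower 25, upper 26) but receives 28 — outside the quota interval.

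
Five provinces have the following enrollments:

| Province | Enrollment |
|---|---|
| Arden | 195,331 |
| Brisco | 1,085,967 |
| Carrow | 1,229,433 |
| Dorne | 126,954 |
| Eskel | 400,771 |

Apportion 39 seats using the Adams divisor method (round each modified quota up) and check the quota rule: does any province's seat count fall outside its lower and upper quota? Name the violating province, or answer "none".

none

Standard quotas: Arden 2.507, Brisco 13.939, Carrow 15.780, Dorne 1.630, Eskel 5.144.
Adams allocation: Arden 3, Brisco 14, Carrow 15, Dorne 2, Eskel 5.
Every allocation lies between the lower and upper quota.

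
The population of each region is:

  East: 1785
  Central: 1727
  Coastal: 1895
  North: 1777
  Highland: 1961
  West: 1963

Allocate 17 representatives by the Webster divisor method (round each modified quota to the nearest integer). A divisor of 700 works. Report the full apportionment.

With modified divisor 700: modified quotas East 2.550, Central 2.467, Coastal 2.707, North 2.539, Highland 2.801, West 2.804.
Rounding to the nearest integer: East 3, Central 2, Coastal 3, North 3, Highland 3, West 3 (total 17).

East 3, Central 2, Coastal 3, North 3, Highland 3, West 3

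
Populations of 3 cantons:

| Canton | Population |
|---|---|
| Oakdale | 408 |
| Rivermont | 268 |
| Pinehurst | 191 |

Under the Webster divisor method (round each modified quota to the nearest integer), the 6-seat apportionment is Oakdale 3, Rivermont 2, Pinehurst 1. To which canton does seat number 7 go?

Pinehurst

Priority for the next seat is population ÷ (current seats + 0.5).
Priorities: Oakdale 116.571, Rivermont 107.200, Pinehurst 127.333.
Highest priority: Pinehurst.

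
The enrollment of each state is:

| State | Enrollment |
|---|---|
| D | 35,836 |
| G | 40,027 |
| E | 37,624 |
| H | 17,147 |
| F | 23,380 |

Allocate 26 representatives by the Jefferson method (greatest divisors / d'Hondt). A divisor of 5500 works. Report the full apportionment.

D 6; G 7; E 6; H 3; F 4

With modified divisor 5500: modified quotas D 6.516, G 7.278, E 6.841, H 3.118, F 4.251.
Rounding down: D 6, G 7, E 6, H 3, F 4 (total 26).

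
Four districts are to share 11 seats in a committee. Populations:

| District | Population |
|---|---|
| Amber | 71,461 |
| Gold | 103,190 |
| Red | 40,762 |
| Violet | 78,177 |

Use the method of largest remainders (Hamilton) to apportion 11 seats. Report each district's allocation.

Amber 3; Gold 4; Red 1; Violet 3

Total 293590; standard divisor 293590/11 = 26690.
Standard quotas: Amber 2.6774, Gold 3.8662, Red 1.5272, Violet 2.9291.
Lower quotas: Amber 2, Gold 3, Red 1, Violet 2 (sum 8, leaving 3 seats).
Remainders in descending order: Violet 0.9291, Gold 0.8662, Amber 0.6774, Red 0.5272.
Largest remainders: Violet, Gold, Amber receive the extra seats.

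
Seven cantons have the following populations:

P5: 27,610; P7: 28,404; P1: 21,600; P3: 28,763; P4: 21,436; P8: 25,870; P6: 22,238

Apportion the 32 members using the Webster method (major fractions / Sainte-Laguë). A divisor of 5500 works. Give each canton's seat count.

With modified divisor 5500: modified quotas P5 5.020, P7 5.164, P1 3.927, P3 5.230, P4 3.897, P8 4.704, P6 4.043.
Rounding to the nearest integer: P5 5, P7 5, P1 4, P3 5, P4 4, P8 5, P6 4 (total 32).

P5=5; P7=5; P1=4; P3=5; P4=4; P8=5; P6=4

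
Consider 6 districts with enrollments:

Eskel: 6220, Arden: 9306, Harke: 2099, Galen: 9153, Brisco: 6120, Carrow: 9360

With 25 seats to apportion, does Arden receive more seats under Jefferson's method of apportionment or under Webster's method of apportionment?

Jefferson

Jefferson: Eskel 4, Arden 6, Harke 1, Galen 5, Brisco 3, Carrow 6.
Webster: Eskel 4, Arden 5, Harke 1, Galen 5, Brisco 4, Carrow 6.
Arden gets 6 under Jefferson and 5 under Webster.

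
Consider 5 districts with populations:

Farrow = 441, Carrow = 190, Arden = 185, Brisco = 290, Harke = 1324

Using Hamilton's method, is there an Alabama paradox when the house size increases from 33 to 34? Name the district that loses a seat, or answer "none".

none

At 33 seats: Farrow 6, Carrow 3, Arden 2, Brisco 4, Harke 18.
At 34 seats: Farrow 6, Carrow 3, Arden 3, Brisco 4, Harke 18.
No district's allocation decreased.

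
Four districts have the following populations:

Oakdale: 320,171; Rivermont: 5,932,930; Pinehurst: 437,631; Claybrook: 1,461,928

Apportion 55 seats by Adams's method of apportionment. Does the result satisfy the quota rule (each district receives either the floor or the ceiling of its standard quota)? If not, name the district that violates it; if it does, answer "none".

Standard quotas: Oakdale 2.160, Rivermont 40.025, Pinehurst 2.952, Claybrook 9.863.
Adams allocation: Oakdale 3, Rivermont 39, Pinehurst 3, Claybrook 10.
Rivermont has quota 40.025 (lower 40, upper 41) but receives 39 — outside the quota interval.

Rivermont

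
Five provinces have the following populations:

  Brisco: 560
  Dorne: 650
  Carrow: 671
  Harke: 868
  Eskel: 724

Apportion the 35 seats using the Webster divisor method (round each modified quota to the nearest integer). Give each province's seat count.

Standard divisor 3473/35 ≈ 99.229; standard quotas: Brisco 5.644, Dorne 6.551, Carrow 6.762, Harke 8.747, Eskel 7.296.
Rounding to the nearest integer gives 6, 7, 7, 9, 7 = 36 seats, so the divisor must be adjusted.
With modified divisor 101: modified quotas Brisco 5.545, Dorne 6.436, Carrow 6.644, Harke 8.594, Eskel 7.168.
Rounding to the nearest integer: Brisco 6, Dorne 6, Carrow 7, Harke 9, Eskel 7 (total 35).

Brisco=6, Dorne=6, Carrow=7, Harke=9, Eskel=7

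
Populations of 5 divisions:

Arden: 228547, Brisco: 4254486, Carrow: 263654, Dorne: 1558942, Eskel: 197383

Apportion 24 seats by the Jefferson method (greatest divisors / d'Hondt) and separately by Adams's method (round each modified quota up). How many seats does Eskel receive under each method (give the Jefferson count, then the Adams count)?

0 and 1

Jefferson: Arden 0, Brisco 17, Carrow 1, Dorne 6, Eskel 0.
Adams: Arden 1, Brisco 15, Carrow 1, Dorne 6, Eskel 1.
Eskel gets 0 under Jefferson and 1 under Adams.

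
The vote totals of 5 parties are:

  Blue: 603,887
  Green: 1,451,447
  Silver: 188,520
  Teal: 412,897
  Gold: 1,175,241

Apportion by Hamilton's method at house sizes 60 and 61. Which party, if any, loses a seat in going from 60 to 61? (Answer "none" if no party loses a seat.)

Teal

At 60 seats: Blue 9, Green 23, Silver 3, Teal 7, Gold 18.
At 61 seats: Blue 10, Green 23, Silver 3, Teal 6, Gold 19.
Teal drops from 7 to 6.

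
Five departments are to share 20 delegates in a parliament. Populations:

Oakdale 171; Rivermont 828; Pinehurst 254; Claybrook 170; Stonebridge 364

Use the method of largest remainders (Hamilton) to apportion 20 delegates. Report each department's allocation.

Total 1787; standard divisor 1787/20 ≈ 89.35.
Standard quotas: Oakdale 1.914, Rivermont 9.267, Pinehurst 2.843, Claybrook 1.903, Stonebridge 4.074.
Lower quotas: Oakdale 1, Rivermont 9, Pinehurst 2, Claybrook 1, Stonebridge 4 (sum 17, leaving 3 seats).
Remainders in descending order: Oakdale 0.914, Claybrook 0.903, Pinehurst 0.843, Rivermont 0.267, Stonebridge 0.074.
The surplus seats go to Oakdale, Claybrook, Pinehurst.

Oakdale: 2, Rivermont: 9, Pinehurst: 3, Claybrook: 2, Stonebridge: 4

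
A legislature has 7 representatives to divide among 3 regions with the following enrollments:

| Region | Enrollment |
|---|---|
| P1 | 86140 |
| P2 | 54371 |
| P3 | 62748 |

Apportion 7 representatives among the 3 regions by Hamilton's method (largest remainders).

P1 3, P2 2, P3 2

Total 203259; standard divisor 203259/7 = 29037.
Standard quotas: P1 2.9666, P2 1.8725, P3 2.1610.
Lower quotas: P1 2, P2 1, P3 2 (sum 5, leaving 2 seats).
Remainders in descending order: P1 0.9666, P2 0.8725, P3 0.1610.
Largest remainders: P1, P2 receive the extra seats.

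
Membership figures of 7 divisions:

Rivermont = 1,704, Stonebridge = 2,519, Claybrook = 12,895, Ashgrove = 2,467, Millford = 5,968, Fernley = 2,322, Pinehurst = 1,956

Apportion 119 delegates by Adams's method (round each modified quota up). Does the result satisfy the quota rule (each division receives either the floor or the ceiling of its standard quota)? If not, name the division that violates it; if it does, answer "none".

Claybrook

Standard quotas: Rivermont 6.797, Stonebridge 10.049, Claybrook 51.440, Ashgrove 9.841, Millford 23.807, Fernley 9.263, Pinehurst 7.803.
Adams allocation: Rivermont 7, Stonebridge 10, Claybrook 50, Ashgrove 10, Millford 24, Fernley 10, Pinehurst 8.
Claybrook has quota 51.440 (lower 51, upper 52) but receives 50 — outside the quota interval.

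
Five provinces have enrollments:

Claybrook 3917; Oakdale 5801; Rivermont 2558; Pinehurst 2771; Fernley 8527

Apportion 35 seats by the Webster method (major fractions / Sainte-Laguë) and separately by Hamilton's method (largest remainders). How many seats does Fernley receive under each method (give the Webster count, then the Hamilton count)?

12 and 13

Webster: Claybrook 6, Oakdale 9, Rivermont 4, Pinehurst 4, Fernley 12.
Hamilton: Claybrook 6, Oakdale 8, Rivermont 4, Pinehurst 4, Fernley 13.
Fernley gets 12 under Webster and 13 under Hamilton.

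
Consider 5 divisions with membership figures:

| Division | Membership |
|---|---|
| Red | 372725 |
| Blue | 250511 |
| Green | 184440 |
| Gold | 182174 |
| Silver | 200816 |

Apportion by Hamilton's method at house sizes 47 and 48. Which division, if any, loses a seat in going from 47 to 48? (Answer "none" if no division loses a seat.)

At 47 seats: Red 15, Blue 10, Green 7, Gold 7, Silver 8.
At 48 seats: Red 15, Blue 10, Green 8, Gold 7, Silver 8.
No division's allocation decreased.

none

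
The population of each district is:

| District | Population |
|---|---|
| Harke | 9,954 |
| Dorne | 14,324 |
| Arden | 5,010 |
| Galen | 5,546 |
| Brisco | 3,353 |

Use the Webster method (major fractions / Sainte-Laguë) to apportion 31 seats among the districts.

Standard divisor 38187/31 ≈ 1231.839; standard quotas: Harke 8.081, Dorne 11.628, Arden 4.067, Galen 4.502, Brisco 2.722.
Rounding to the nearest integer gives 8, 12, 4, 5, 3 = 32 seats, so the divisor must be adjusted.
With modified divisor 1240: modified quotas Harke 8.027, Dorne 11.552, Arden 4.040, Galen 4.473, Brisco 2.704.
Rounding to the nearest integer: Harke 8, Dorne 12, Arden 4, Galen 4, Brisco 3 (total 31).

Harke 8, Dorne 12, Arden 4, Galen 4, Brisco 3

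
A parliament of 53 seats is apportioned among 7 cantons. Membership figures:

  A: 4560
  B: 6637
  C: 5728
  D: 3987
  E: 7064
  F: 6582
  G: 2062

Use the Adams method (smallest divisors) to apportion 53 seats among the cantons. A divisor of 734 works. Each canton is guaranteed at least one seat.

A 7, B 10, C 8, D 6, E 10, F 9, G 3

With modified divisor 734: modified quotas A 6.213, B 9.042, C 7.804, D 5.432, E 9.624, F 8.967, G 2.809.
Rounding up: A 7, B 10, C 8, D 6, E 10, F 9, G 3 (total 53).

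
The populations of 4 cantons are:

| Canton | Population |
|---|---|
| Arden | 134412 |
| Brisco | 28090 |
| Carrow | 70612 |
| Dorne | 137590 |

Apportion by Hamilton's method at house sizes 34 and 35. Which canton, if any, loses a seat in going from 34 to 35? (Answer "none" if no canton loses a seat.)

Brisco

At 34 seats: Arden 12, Brisco 3, Carrow 6, Dorne 13.
At 35 seats: Arden 13, Brisco 2, Carrow 7, Dorne 13.
Brisco drops from 3 to 2.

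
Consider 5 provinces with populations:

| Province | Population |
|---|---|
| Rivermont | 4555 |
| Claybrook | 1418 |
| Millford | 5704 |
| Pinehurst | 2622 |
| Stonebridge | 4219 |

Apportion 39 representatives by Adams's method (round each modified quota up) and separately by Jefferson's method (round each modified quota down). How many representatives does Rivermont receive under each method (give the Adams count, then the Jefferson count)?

Adams: Rivermont 9, Claybrook 3, Millford 12, Pinehurst 6, Stonebridge 9.
Jefferson: Rivermont 10, Claybrook 3, Millford 12, Pinehurst 5, Stonebridge 9.
Rivermont gets 9 under Adams and 10 under Jefferson.

9 and 10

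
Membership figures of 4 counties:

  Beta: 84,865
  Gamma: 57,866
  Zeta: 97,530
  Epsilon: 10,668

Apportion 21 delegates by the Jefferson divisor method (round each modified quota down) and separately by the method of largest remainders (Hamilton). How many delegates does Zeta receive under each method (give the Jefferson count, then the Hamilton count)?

Jefferson: Beta 7, Gamma 5, Zeta 9, Epsilon 0.
Hamilton: Beta 7, Gamma 5, Zeta 8, Epsilon 1.
Zeta gets 9 under Jefferson and 8 under Hamilton.

9 and 8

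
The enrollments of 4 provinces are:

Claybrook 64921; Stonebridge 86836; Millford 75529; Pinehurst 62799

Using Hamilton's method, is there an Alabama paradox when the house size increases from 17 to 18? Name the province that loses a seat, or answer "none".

At 17 seats: Claybrook 4, Stonebridge 5, Millford 4, Pinehurst 4.
At 18 seats: Claybrook 4, Stonebridge 5, Millford 5, Pinehurst 4.
No province's allocation decreased.

none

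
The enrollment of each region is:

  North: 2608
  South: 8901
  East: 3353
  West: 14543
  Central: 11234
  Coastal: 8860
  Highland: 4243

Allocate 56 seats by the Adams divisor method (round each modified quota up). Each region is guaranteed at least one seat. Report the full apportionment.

Standard divisor 53742/56 ≈ 959.679; standard quotas: North 2.718, South 9.275, East 3.494, West 15.154, Central 11.706, Coastal 9.232, Highland 4.421.
Rounding up gives 3, 10, 4, 16, 12, 10, 5 = 60 seats, so the divisor must be adjusted.
With modified divisor 1030: modified quotas North 2.532, South 8.642, East 3.255, West 14.119, Central 10.907, Coastal 8.602, Highland 4.119.
Rounding up: North 3, South 9, East 4, West 15, Central 11, Coastal 9, Highland 5 (total 56).

North=3, South=9, East=4, West=15, Central=11, Coastal=9, Highland=5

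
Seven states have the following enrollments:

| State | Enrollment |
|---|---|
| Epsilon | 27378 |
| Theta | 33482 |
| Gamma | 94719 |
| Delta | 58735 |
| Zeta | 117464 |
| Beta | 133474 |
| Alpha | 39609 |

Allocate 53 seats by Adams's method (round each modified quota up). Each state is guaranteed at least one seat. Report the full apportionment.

Epsilon: 3, Theta: 4, Gamma: 10, Delta: 6, Zeta: 12, Beta: 14, Alpha: 4

Standard divisor 504861/53 ≈ 9525.679; standard quotas: Epsilon 2.874, Theta 3.515, Gamma 9.944, Delta 6.166, Zeta 12.331, Beta 14.012, Alpha 4.158.
Rounding up gives 3, 4, 10, 7, 13, 15, 5 = 57 seats, so the divisor must be adjusted.
With modified divisor 10100: modified quotas Epsilon 2.711, Theta 3.315, Gamma 9.378, Delta 5.815, Zeta 11.630, Beta 13.215, Alpha 3.922.
Rounding up: Epsilon 3, Theta 4, Gamma 10, Delta 6, Zeta 12, Beta 14, Alpha 4 (total 53).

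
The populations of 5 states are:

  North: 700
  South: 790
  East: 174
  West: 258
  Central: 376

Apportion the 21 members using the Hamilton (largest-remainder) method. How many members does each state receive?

Standard divisor: 2298 ÷ 21 ≈ 109.429.
Standard quotas: North 6.397, South 7.219, East 1.590, West 2.358, Central 3.436.
Lower quotas: North 6, South 7, East 1, West 2, Central 3 (sum 19, leaving 2 seats).
Remainders in descending order: East 0.590, Central 0.436, North 0.397, West 0.358, South 0.219.
The surplus seats go to East, Central.

North 6, South 7, East 2, West 2, Central 4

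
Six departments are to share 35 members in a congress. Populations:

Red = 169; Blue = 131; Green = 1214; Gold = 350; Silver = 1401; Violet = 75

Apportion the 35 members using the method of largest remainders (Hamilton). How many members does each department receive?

Red 2, Blue 1, Green 13, Gold 3, Silver 15, Violet 1

The standard divisor is 3340/35 ≈ 95.429.
Standard quotas: Red 1.771, Blue 1.373, Green 12.722, Gold 3.668, Silver 14.681, Violet 0.786.
Lower quotas: Red 1, Blue 1, Green 12, Gold 3, Silver 14, Violet 0 (sum 31, leaving 4 seats).
Remainders in descending order: Violet 0.786, Red 0.771, Green 0.722, Silver 0.681, Gold 0.668, Blue 0.373.
The surplus seats go to Violet, Red, Green, Silver.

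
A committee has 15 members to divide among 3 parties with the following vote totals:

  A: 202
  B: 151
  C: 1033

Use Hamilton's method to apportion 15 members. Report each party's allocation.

Standard divisor: 1386 ÷ 15 ≈ 92.4.
Standard quotas: A 2.186, B 1.634, C 11.180.
Lower quotas: A 2, B 1, C 11 (sum 14, leaving 1 seat).
Remainders in descending order: B 0.634, A 0.186, C 0.180.
Largest remainder: B receives the extra seat.

A: 2, B: 2, C: 11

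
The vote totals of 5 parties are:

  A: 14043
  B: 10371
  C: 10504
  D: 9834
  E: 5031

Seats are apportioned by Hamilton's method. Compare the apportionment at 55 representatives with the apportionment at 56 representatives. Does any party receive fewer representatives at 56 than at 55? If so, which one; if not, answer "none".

E

At 55 seats: A 15, B 11, C 12, D 11, E 6.
At 56 seats: A 16, B 12, C 12, D 11, E 5.
E drops from 6 to 5.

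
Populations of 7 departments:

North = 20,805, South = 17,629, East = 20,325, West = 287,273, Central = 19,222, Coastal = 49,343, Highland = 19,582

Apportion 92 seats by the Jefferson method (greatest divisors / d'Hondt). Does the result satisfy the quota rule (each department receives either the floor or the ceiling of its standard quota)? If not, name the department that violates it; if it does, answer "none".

Standard quotas: North 4.408, South 3.735, East 4.307, West 60.871, Central 4.073, Coastal 10.455, Highland 4.149.
Jefferson allocation: North 4, South 3, East 4, West 63, Central 4, Coastal 10, Highland 4.
West has quota 60.871 (lower 60, upper 61) but receives 63 — outside the quota interval.

West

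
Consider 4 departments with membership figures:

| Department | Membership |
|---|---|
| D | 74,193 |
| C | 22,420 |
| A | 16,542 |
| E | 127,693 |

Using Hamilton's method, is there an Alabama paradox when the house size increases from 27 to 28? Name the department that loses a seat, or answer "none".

At 27 seats: D 8, C 3, A 2, E 14.
At 28 seats: D 9, C 2, A 2, E 15.
C drops from 3 to 2.

C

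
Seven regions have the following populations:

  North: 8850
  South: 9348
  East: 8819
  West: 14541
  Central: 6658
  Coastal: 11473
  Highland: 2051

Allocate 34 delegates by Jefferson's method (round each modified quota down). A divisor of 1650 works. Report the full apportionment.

North=5, South=5, East=5, West=8, Central=4, Coastal=6, Highland=1

With modified divisor 1650: modified quotas North 5.364, South 5.665, East 5.345, West 8.813, Central 4.035, Coastal 6.953, Highland 1.243.
Rounding down: North 5, South 5, East 5, West 8, Central 4, Coastal 6, Highland 1 (total 34).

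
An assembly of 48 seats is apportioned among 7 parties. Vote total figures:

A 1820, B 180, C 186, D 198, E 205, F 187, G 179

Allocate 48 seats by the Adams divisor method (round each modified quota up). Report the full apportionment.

A 28; B 3; C 3; D 4; E 4; F 3; G 3

Standard divisor 2955/48 ≈ 61.562; standard quotas: A 29.563, B 2.924, C 3.021, D 3.216, E 3.330, F 3.038, G 2.908.
Rounding up gives 30, 3, 4, 4, 4, 4, 3 = 52 seats, so the divisor must be adjusted.
With modified divisor 65.5: modified quotas A 27.786, B 2.748, C 2.840, D 3.023, E 3.130, F 2.855, G 2.733.
Rounding up: A 28, B 3, C 3, D 4, E 4, F 3, G 3 (total 48).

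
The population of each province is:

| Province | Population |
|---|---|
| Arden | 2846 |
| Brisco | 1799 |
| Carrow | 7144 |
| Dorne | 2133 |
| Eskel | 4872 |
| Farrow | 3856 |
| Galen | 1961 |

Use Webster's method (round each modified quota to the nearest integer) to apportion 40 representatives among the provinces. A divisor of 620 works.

With modified divisor 620: modified quotas Arden 4.590, Brisco 2.902, Carrow 11.523, Dorne 3.440, Eskel 7.858, Farrow 6.219, Galen 3.163.
Rounding to the nearest integer: Arden 5, Brisco 3, Carrow 12, Dorne 3, Eskel 8, Farrow 6, Galen 3 (total 40).

Arden: 5, Brisco: 3, Carrow: 12, Dorne: 3, Eskel: 8, Farrow: 6, Galen: 3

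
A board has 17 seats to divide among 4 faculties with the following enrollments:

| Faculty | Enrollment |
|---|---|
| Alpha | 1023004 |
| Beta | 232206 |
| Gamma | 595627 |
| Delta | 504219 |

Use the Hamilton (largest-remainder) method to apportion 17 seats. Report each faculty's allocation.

Standard divisor: 2355056 ÷ 17 ≈ 138532.706.
Standard quotas: Alpha 7.3846, Beta 1.6762, Gamma 4.2995, Delta 3.6397.
Lower quotas: Alpha 7, Beta 1, Gamma 4, Delta 3 (sum 15, leaving 2 seats).
Remainders in descending order: Beta 0.6762, Delta 0.6397, Alpha 0.3846, Gamma 0.2995.
The surplus seats go to Beta, Delta.

Alpha 7, Beta 2, Gamma 4, Delta 4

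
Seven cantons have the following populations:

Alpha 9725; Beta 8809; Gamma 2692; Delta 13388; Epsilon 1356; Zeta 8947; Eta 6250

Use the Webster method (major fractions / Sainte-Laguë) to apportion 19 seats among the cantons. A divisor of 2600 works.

With modified divisor 2600: modified quotas Alpha 3.740, Beta 3.388, Gamma 1.035, Delta 5.149, Epsilon 0.522, Zeta 3.441, Eta 2.404.
Rounding to the nearest integer: Alpha 4, Beta 3, Gamma 1, Delta 5, Epsilon 1, Zeta 3, Eta 2 (total 19).

Alpha 4, Beta 3, Gamma 1, Delta 5, Epsilon 1, Zeta 3, Eta 2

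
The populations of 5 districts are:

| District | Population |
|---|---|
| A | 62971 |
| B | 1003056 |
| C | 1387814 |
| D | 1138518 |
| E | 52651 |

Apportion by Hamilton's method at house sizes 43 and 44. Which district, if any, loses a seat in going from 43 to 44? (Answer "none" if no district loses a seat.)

E

At 43 seats: A 1, B 12, C 16, D 13, E 1.
At 44 seats: A 1, B 12, C 17, D 14, E 0.
E drops from 1 to 0.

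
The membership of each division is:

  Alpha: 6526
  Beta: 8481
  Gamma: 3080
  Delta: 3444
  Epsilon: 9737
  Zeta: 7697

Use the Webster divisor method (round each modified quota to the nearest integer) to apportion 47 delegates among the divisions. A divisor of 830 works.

With modified divisor 830: modified quotas Alpha 7.863, Beta 10.218, Gamma 3.711, Delta 4.149, Epsilon 11.731, Zeta 9.273.
Rounding to the nearest integer: Alpha 8, Beta 10, Gamma 4, Delta 4, Epsilon 12, Zeta 9 (total 47).

Alpha 8; Beta 10; Gamma 4; Delta 4; Epsilon 12; Zeta 9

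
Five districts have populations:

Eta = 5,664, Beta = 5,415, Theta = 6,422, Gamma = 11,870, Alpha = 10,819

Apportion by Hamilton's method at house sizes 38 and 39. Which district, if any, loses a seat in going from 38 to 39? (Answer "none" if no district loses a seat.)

At 38 seats: Eta 6, Beta 5, Theta 6, Gamma 11, Alpha 10.
At 39 seats: Eta 5, Beta 5, Theta 6, Gamma 12, Alpha 11.
Eta drops from 6 to 5.

Eta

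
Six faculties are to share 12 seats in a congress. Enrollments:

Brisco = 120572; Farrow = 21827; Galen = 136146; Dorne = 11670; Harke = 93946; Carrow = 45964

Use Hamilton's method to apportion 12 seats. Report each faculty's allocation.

Brisco 3; Farrow 1; Galen 4; Dorne 0; Harke 3; Carrow 1

Total 430125; standard divisor 430125/12 ≈ 35843.75.
Standard quotas: Brisco 3.3638, Farrow 0.6089, Galen 3.7983, Dorne 0.3256, Harke 2.6210, Carrow 1.2823.
Lower quotas: Brisco 3, Farrow 0, Galen 3, Dorne 0, Harke 2, Carrow 1 (sum 9, leaving 3 seats).
Remainders in descending order: Galen 0.7983, Harke 0.6210, Farrow 0.6089, Brisco 0.3638, Dorne 0.3256, Carrow 0.2823.
The surplus seats go to Galen, Harke, Farrow.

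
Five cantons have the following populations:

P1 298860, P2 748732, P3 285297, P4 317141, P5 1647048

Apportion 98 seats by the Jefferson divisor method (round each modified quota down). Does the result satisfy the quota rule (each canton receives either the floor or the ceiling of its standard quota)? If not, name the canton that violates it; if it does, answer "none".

Standard quotas: P1 8.883, P2 22.255, P3 8.480, P4 9.426, P5 48.956.
Jefferson allocation: P1 9, P2 22, P3 8, P4 9, P5 50.
P5 has quota 48.956 (lower 48, upper 49) but receives 50 — outside the quota interval.

P5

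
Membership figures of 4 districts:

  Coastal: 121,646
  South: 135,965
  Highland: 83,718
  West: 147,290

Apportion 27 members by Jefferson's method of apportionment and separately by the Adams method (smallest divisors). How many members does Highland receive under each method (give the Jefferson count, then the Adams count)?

4 and 5

Jefferson: Coastal 7, South 8, Highland 4, West 8.
Adams: Coastal 7, South 7, Highland 5, West 8.
Highland gets 4 under Jefferson and 5 under Adams.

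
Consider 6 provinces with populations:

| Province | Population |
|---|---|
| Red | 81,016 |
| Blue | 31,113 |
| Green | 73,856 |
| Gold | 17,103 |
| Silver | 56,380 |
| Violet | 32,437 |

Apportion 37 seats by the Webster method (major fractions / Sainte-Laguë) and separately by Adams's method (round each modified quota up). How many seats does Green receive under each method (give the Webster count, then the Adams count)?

Webster: Red 10, Blue 4, Green 10, Gold 2, Silver 7, Violet 4.
Adams: Red 10, Blue 4, Green 9, Gold 3, Silver 7, Violet 4.
Green gets 10 under Webster and 9 under Adams.

10 and 9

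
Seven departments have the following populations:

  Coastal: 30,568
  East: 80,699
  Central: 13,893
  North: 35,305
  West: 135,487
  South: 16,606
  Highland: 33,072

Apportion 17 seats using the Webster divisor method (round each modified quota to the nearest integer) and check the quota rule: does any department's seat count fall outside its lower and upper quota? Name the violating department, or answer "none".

none

Standard quotas: Coastal 1.504, East 3.969, Central 0.683, North 1.736, West 6.664, South 0.817, Highland 1.627.
Webster allocation: Coastal 1, East 4, Central 1, North 2, West 6, South 1, Highland 2.
Every allocation lies between the lower and upper quota.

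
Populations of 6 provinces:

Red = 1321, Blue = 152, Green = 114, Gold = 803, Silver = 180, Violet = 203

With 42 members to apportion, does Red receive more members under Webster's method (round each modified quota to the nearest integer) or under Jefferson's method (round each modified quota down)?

Webster: Red 20, Blue 2, Green 2, Gold 12, Silver 3, Violet 3.
Jefferson: Red 21, Blue 2, Green 1, Gold 13, Silver 2, Violet 3.
Red gets 20 under Webster and 21 under Jefferson.

Jefferson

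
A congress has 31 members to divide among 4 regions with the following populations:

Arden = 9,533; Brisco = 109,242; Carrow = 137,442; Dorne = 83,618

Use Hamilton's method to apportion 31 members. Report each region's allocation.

The standard divisor is 339835/31 ≈ 10962.419.
Standard quotas: Arden 0.8696, Brisco 9.9651, Carrow 12.5376, Dorne 7.6277.
Lower quotas: Arden 0, Brisco 9, Carrow 12, Dorne 7 (sum 28, leaving 3 seats).
Remainders in descending order: Brisco 0.9651, Arden 0.8696, Dorne 0.6277, Carrow 0.5376.
The surplus seats go to Brisco, Arden, Dorne.

Arden=1, Brisco=10, Carrow=12, Dorne=8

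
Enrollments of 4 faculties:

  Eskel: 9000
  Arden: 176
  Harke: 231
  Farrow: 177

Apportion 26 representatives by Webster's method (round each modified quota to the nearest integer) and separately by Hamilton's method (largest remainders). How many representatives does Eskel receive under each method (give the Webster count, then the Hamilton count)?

25 and 24

Webster: Eskel 25, Arden 0, Harke 1, Farrow 0.
Hamilton: Eskel 24, Arden 0, Harke 1, Farrow 1.
Eskel gets 25 under Webster and 24 under Hamilton.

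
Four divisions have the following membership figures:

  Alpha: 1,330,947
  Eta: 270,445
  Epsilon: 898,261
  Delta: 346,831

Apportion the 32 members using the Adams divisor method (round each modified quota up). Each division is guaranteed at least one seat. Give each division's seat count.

Alpha 15, Eta 3, Epsilon 10, Delta 4

Standard divisor 2846484/32 ≈ 88952.625; standard quotas: Alpha 14.962, Eta 3.040, Epsilon 10.098, Delta 3.899.
Rounding up gives 15, 4, 11, 4 = 34 seats, so the divisor must be adjusted.
With modified divisor 92600: modified quotas Alpha 14.373, Eta 2.921, Epsilon 9.700, Delta 3.745.
Rounding up: Alpha 15, Eta 3, Epsilon 10, Delta 4 (total 32).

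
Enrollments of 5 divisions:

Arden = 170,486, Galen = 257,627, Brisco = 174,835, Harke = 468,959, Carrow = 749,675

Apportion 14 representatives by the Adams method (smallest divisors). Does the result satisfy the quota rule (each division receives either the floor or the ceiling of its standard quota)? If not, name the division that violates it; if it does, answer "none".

Standard quotas: Arden 1.310, Galen 1.980, Brisco 1.344, Harke 3.604, Carrow 5.762.
Adams allocation: Arden 2, Galen 2, Brisco 2, Harke 3, Carrow 5.
Every allocation lies between the lower and upper quota.

none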